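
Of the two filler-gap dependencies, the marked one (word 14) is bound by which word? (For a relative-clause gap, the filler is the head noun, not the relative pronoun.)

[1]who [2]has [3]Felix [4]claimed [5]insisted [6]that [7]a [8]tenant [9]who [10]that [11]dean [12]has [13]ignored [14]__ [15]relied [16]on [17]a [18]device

8

The marked gap is inside the relative clause, the direct object of "ignored".
Its filler is the head noun "tenant" (via "who"), at word 8.
(The other dependency links word 1 to a gap after word 4.)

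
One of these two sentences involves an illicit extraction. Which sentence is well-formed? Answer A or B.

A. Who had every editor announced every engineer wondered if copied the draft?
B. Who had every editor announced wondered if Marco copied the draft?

B

In A, the wh-phrase is extracted from inside a wh-island (introduced by "if"), which blocks movement.
In B, the extraction path crosses only that-complement boundaries, which are transparent.
So B is grammatical.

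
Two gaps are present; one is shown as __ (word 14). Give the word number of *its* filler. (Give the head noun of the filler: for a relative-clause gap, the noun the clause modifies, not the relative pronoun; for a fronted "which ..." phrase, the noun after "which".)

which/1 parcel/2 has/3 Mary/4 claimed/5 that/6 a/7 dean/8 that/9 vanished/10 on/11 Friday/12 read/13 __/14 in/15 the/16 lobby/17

2

The marked gap is the direct object of "read".
Its filler is the fronted wh-phrase "which parcel", at word 2.
(The other dependency links word 8 to a gap after word 9.)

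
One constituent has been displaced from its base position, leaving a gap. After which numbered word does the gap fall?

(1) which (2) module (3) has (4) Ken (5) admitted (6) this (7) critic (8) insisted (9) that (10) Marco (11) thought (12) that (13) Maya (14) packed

14

The displaced element is "which module" (word 2).
It is linked across 3 clause boundaries (Ø → that → that).
It functions as the direct object of "packed", so the gap sits immediately after word 14 ("packed").
Base order: Ken has admitted this critic insisted that Marco thought that Maya packed which module.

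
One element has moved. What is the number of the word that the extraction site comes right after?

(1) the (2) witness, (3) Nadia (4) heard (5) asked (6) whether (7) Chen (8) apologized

4

The displaced element is "the witness" (word 2).
It is linked across 1 clause boundary (Ø).
It functions as the subject of "asked", so the gap sits immediately after word 4 ("heard").
Base order: Nadia heard the witness asked whether Chen apologized.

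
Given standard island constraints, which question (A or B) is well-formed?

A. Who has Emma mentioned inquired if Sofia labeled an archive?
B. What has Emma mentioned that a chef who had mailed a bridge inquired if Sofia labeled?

A

In B, the wh-phrase is extracted from inside a wh-island (introduced by "if"), which blocks movement.
In A, the extraction path crosses only that-complement boundaries, which are transparent.
So A is grammatical.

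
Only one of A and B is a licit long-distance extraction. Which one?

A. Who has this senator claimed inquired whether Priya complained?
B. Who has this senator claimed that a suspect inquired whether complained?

A

In B, the wh-phrase is extracted from inside a wh-island (introduced by "whether"), which blocks movement.
In A, the extraction path crosses only that-complement boundaries, which are transparent.
So A is grammatical.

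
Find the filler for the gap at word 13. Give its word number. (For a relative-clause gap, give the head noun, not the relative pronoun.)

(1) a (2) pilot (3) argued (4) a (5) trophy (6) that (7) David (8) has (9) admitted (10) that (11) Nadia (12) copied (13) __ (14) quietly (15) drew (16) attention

The gap at 13 is the object of "copied", inside a relative clause.
The relative pronoun is "that" (word 6); it is bound by the head noun immediately before it.
Its filler is the head noun "trophy", at word 5.

5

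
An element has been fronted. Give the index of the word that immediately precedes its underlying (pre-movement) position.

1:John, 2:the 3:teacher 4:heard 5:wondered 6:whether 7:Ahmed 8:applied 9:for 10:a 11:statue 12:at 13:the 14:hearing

4

The displaced element is "John" (word 1).
It is linked across 1 clause boundary (Ø).
It functions as the subject of "wondered", so the gap sits immediately after word 4 ("heard").
Base order: The teacher heard that John wondered whether Ahmed applied for a statue at the hearing.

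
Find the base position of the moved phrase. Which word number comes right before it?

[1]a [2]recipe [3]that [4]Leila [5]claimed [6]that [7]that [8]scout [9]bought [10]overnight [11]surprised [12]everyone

The displaced element is "a recipe" (word 2).
It is linked across 1 clause boundary (that).
It functions as the direct object of "bought", so the gap sits immediately after word 9 ("bought").
Base order: Leila claimed that that scout bought a recipe overnight.

9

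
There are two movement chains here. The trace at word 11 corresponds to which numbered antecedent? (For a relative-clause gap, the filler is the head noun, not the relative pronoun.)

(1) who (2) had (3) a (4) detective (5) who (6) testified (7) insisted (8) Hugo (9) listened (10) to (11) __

The marked gap is the object of the preposition "to" of "listened".
Its filler is the fronted wh-phrase "who", at word 1.
(The other dependency links word 4 to a gap after word 5.)

1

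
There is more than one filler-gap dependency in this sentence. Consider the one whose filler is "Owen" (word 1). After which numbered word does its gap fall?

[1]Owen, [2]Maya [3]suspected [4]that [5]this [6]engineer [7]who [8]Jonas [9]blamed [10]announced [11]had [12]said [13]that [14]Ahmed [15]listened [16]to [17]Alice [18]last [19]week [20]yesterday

10

The displaced element is "Owen" (word 1).
It is linked across 2 clause boundaries (that → Ø).
It functions as the subject of "said", so the gap sits immediately after word 10 ("announced").
Base order: Maya suspected that this engineer who Jonas blamed announced that Owen had said that Ahmed listened to Alice last week yesterday.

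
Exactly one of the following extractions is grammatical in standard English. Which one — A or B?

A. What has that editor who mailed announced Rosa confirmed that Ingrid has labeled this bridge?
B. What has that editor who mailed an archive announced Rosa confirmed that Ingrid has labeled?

B

In A, the wh-phrase is extracted from inside a complex-NP island (relative clause) (introduced by "who"), which blocks movement.
In B, the extraction path crosses only that-complement boundaries, which are transparent.
So B is grammatical.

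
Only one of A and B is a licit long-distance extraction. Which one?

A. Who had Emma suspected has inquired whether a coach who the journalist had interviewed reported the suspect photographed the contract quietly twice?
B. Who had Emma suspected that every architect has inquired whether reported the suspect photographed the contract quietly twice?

A

In B, the wh-phrase is extracted from inside a wh-island (introduced by "whether"), which blocks movement.
In A, the extraction path crosses only that-complement boundaries, which are transparent.
So A is grammatical.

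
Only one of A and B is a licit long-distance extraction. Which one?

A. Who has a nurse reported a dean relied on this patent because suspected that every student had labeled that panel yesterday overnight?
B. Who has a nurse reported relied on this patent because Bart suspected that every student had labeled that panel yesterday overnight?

B

In A, the wh-phrase is extracted from inside an adjunct island (introduced by "because"), which blocks movement.
In B, the extraction path crosses only that-complement boundaries, which are transparent.
So B is grammatical.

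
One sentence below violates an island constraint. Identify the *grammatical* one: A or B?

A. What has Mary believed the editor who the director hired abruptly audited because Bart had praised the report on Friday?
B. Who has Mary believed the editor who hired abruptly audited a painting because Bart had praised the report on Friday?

In B, the wh-phrase is extracted from inside a complex-NP island (relative clause) (introduced by "who"), which blocks movement.
In A, the extraction path crosses only that-complement boundaries, which are transparent.
So A is grammatical.

A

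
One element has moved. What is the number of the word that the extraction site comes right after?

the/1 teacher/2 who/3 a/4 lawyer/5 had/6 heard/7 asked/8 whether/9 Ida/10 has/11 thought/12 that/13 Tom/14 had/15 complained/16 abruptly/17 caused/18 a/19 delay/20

7

The displaced element is "the teacher" (word 2).
It is linked across 1 clause boundary (Ø).
It functions as the subject of "asked", so the gap sits immediately after word 7 ("heard").
Base order: A lawyer had heard the teacher asked whether Ida has thought that Tom had complained abruptly.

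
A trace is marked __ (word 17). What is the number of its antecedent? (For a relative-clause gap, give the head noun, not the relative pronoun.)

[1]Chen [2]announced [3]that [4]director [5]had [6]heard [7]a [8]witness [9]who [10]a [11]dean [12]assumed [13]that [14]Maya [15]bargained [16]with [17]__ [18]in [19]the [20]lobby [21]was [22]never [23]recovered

8

The gap at 17 is the prepositional object of "bargained", inside a relative clause.
The relative pronoun is "who" (word 9); it is bound by the head noun immediately before it.
Its filler is the head noun "witness", at word 8.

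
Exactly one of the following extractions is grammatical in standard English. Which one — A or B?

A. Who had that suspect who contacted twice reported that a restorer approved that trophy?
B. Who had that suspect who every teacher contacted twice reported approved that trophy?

In A, the wh-phrase is extracted from inside a complex-NP island (relative clause) (introduced by "who"), which blocks movement.
In B, the extraction path crosses only that-complement boundaries, which are transparent.
So B is grammatical.

B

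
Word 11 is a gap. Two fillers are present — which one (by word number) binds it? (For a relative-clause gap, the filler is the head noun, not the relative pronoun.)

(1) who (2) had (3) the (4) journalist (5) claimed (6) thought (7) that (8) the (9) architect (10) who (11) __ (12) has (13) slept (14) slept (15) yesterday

9

The marked gap is inside the relative clause, the subject of "slept".
Its filler is the head noun "architect" (via "who"), at word 9.
(The other dependency links word 1 to a gap after word 5.)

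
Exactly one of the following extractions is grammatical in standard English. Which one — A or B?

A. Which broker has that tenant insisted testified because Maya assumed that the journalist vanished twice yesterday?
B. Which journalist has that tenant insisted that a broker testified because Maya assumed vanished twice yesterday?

A

In B, the wh-phrase is extracted from inside an adjunct island (introduced by "because"), which blocks movement.
In A, the extraction path crosses only that-complement boundaries, which are transparent.
So A is grammatical.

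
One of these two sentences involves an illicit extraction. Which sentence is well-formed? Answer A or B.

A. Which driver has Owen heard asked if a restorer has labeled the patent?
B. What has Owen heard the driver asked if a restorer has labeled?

A

In B, the wh-phrase is extracted from inside a wh-island (introduced by "if"), which blocks movement.
In A, the extraction path crosses only that-complement boundaries, which are transparent.
So A is grammatical.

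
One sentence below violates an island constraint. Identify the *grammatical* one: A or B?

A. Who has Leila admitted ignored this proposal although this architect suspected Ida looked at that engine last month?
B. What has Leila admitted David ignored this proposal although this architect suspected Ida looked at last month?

A

In B, the wh-phrase is extracted from inside an adjunct island (introduced by "although"), which blocks movement.
In A, the extraction path crosses only that-complement boundaries, which are transparent.
So A is grammatical.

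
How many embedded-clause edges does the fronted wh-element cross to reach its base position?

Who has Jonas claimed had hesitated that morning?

"who" is extracted from the subject of "hesitated".
Boundaries crossed, outermost first: [Ø] — 1 in total.

1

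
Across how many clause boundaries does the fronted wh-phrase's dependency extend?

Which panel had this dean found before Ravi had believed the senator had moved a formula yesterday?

0

"which panel" originates inside the matrix clause — no clause boundary is crossed.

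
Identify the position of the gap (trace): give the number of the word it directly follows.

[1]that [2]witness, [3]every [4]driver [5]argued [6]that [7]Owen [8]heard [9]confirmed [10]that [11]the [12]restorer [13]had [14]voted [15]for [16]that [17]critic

8

The displaced element is "that witness" (word 2).
It is linked across 2 clause boundaries (that → Ø).
It functions as the subject of "confirmed", so the gap sits immediately after word 8 ("heard").
Base order: Every driver argued that Owen heard that witness confirmed that the restorer had voted for that critic.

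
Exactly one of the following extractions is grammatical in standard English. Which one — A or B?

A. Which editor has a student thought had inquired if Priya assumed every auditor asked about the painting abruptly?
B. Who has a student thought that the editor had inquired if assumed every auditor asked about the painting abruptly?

A

In B, the wh-phrase is extracted from inside a wh-island (introduced by "if"), which blocks movement.
In A, the extraction path crosses only that-complement boundaries, which are transparent.
So A is grammatical.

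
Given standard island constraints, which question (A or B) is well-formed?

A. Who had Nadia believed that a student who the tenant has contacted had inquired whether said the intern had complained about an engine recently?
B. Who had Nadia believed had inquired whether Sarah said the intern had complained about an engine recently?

In A, the wh-phrase is extracted from inside a wh-island (introduced by "whether"), which blocks movement.
In B, the extraction path crosses only that-complement boundaries, which are transparent.
So B is grammatical.

B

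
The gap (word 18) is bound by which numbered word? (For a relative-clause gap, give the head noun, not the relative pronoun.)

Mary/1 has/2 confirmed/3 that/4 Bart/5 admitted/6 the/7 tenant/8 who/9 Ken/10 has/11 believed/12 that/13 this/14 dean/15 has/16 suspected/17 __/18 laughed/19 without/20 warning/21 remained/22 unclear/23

The gap at 18 is the subject of "laughed", inside a relative clause.
The relative pronoun is "who" (word 9); it is bound by the head noun immediately before it.
Its filler is the head noun "tenant", at word 8.

8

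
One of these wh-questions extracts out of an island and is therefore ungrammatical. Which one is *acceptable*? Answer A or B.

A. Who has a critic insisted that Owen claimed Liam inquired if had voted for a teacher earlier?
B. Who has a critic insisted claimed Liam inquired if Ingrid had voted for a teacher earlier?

In A, the wh-phrase is extracted from inside a wh-island (introduced by "if"), which blocks movement.
In B, the extraction path crosses only that-complement boundaries, which are transparent.
So B is grammatical.

B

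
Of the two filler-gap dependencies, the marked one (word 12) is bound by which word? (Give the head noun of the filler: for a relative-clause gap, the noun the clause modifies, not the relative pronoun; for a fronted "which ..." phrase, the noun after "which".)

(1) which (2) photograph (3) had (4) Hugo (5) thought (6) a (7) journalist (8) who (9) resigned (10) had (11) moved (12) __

The marked gap is the direct object of "moved".
Its filler is the fronted wh-phrase "which photograph", at word 2.
(The other dependency links word 7 to a gap after word 8.)

2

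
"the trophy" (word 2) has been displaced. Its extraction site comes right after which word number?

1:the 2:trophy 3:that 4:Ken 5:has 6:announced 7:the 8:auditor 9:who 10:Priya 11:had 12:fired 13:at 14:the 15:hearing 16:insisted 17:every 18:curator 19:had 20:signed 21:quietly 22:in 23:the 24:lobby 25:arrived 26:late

The displaced element is "the trophy" (word 2).
It is linked across 2 clause boundaries (Ø → Ø).
It functions as the direct object of "signed", so the gap sits immediately after word 20 ("signed").
Base order: Ken has announced the auditor who Priya had fired at the hearing insisted every curator had signed the trophy quietly in the lobby.

20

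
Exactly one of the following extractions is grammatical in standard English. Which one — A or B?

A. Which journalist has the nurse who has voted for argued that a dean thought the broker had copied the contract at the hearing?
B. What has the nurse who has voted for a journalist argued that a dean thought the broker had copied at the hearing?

In A, the wh-phrase is extracted from inside a complex-NP island (relative clause) (introduced by "who"), which blocks movement.
In B, the extraction path crosses only that-complement boundaries, which are transparent.
So B is grammatical.

B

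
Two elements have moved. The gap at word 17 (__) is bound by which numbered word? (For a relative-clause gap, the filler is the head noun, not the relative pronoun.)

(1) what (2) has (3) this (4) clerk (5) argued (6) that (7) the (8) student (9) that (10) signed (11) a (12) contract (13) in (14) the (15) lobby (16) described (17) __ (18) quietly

1

The marked gap is the direct object of "described".
Its filler is the fronted wh-phrase "what", at word 1.
(The other dependency links word 8 to a gap after word 9.)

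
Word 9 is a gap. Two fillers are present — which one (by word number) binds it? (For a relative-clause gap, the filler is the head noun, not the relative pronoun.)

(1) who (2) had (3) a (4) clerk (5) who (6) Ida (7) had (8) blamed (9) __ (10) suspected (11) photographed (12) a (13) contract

The marked gap is inside the relative clause, the direct object of "blamed".
Its filler is the head noun "clerk" (via "who"), at word 4.
(The other dependency links word 1 to a gap after word 10.)

4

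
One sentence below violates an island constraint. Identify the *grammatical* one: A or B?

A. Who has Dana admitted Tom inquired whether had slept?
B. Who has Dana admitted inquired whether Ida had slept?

In A, the wh-phrase is extracted from inside a wh-island (introduced by "whether"), which blocks movement.
In B, the extraction path crosses only that-complement boundaries, which are transparent.
So B is grammatical.

B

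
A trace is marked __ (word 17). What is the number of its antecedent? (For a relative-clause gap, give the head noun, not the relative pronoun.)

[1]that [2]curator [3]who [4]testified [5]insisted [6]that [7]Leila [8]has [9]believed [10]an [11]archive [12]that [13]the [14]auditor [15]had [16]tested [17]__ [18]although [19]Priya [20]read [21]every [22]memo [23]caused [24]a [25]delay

11

The gap at 17 is the object of "tested", inside a relative clause.
The relative pronoun is "that" (word 12); it is bound by the head noun immediately before it.
Its filler is the head noun "archive", at word 11.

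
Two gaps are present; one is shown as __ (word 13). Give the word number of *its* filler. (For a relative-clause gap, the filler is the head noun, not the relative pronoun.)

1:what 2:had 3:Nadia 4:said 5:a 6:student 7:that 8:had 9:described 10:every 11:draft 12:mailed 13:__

1

The marked gap is the direct object of "mailed".
Its filler is the fronted wh-phrase "what", at word 1.
(The other dependency links word 6 to a gap after word 7.)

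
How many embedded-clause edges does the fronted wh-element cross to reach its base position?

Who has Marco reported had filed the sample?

1

"who" is extracted from the subject of "filed".
Boundaries crossed, outermost first: [Ø] — 1 in total.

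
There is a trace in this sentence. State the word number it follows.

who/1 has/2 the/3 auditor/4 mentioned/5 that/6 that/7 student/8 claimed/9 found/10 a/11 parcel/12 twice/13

The displaced element is "who" (word 1).
It is linked across 2 clause boundaries (that → Ø).
It functions as the subject of "found", so the gap sits immediately after word 9 ("claimed").
Base order: The auditor has mentioned that that student claimed that who found a parcel twice.

9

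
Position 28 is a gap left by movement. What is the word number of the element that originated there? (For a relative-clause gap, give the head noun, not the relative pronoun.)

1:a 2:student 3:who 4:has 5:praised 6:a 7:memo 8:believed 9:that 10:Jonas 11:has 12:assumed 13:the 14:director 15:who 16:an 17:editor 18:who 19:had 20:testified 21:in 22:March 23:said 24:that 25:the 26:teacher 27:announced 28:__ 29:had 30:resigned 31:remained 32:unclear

14

The gap at 28 is the subject of "resigned", inside a relative clause.
The relative pronoun is "who" (word 15); it is bound by the head noun immediately before it.
Its filler is the head noun "director", at word 14.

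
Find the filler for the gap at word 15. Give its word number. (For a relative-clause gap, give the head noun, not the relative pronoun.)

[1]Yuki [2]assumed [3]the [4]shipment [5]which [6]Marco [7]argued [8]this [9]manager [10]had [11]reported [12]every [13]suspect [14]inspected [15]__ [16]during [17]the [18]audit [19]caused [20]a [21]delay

4

The gap at 15 is the object of "inspected", inside a relative clause.
The relative pronoun is "which" (word 5); it is bound by the head noun immediately before it.
Its filler is the head noun "shipment", at word 4.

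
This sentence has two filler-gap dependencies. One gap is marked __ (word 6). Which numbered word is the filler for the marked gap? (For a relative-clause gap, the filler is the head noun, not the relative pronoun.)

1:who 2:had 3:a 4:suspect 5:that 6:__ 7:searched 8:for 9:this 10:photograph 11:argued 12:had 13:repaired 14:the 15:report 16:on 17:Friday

4

The marked gap is inside the relative clause, the subject of "searched".
Its filler is the head noun "suspect" (via "that"), at word 4.
(The other dependency links word 1 to a gap after word 11.)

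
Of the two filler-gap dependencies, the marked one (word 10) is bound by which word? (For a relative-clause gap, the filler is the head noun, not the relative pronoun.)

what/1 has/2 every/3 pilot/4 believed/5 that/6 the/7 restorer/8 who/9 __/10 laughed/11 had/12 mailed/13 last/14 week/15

The marked gap is inside the relative clause, the subject of "laughed".
Its filler is the head noun "restorer" (via "who"), at word 8.
(The other dependency links word 1 to a gap after word 13.)

8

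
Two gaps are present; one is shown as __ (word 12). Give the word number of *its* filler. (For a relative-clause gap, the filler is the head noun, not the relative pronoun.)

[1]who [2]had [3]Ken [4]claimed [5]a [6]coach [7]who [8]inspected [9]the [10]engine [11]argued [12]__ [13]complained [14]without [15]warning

The marked gap is the subject of "complained".
Its filler is the fronted wh-phrase "who", at word 1.
(The other dependency links word 6 to a gap after word 7.)

1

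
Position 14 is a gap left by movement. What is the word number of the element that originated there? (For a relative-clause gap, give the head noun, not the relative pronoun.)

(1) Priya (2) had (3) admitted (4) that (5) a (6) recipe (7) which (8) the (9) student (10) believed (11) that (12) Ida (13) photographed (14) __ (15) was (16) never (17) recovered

The gap at 14 is the object of "photographed", inside a relative clause.
The relative pronoun is "which" (word 7); it is bound by the head noun immediately before it.
Its filler is the head noun "recipe", at word 6.

6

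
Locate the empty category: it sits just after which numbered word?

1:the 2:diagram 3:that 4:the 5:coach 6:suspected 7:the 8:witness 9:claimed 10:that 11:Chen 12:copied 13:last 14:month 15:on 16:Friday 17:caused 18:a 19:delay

The displaced element is "the diagram" (word 2).
It is linked across 2 clause boundaries (Ø → that).
It functions as the direct object of "copied", so the gap sits immediately after word 12 ("copied").
Base order: The coach suspected the witness claimed that Chen copied the diagram last month on Friday.

12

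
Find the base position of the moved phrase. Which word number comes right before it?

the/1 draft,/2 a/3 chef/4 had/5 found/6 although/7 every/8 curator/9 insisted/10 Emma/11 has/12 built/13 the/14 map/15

6

The displaced element is "the draft" (word 2).
It functions as the direct object of "found", so the gap sits immediately after word 6 ("found").
Base order: A chef had found the draft although every curator insisted Emma has built the map.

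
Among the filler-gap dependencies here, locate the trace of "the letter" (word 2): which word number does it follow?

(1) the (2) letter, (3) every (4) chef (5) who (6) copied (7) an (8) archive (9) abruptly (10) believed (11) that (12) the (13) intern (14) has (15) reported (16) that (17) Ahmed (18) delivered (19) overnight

18

The displaced element is "the letter" (word 2).
It is linked across 2 clause boundaries (that → that).
It functions as the direct object of "delivered", so the gap sits immediately after word 18 ("delivered").
Base order: Every chef who copied an archive abruptly believed that the intern has reported that Ahmed delivered the letter overnight.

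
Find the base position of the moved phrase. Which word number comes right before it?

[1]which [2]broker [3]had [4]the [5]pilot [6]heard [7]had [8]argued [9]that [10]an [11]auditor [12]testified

6

The displaced element is "which broker" (word 2).
It is linked across 1 clause boundary (Ø).
It functions as the subject of "argued", so the gap sits immediately after word 6 ("heard").
Base order: The pilot had heard that which broker had argued that an auditor testified.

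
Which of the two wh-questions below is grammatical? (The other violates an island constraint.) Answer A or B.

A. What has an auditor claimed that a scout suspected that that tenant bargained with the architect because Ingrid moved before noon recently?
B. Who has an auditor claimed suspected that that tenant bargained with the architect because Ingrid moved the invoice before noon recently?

B

In A, the wh-phrase is extracted from inside an adjunct island (introduced by "because"), which blocks movement.
In B, the extraction path crosses only that-complement boundaries, which are transparent.
So B is grammatical.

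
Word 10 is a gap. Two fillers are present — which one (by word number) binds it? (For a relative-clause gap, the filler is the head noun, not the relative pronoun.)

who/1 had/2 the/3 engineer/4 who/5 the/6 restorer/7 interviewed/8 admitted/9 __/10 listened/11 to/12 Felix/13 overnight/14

The marked gap is the subject of "listened".
Its filler is the fronted wh-phrase "who", at word 1.
(The other dependency links word 4 to a gap after word 8.)

1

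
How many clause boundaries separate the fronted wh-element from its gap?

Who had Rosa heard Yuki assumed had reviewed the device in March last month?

"who" is extracted from the subject of "reviewed".
Boundaries crossed, outermost first: [Ø], [Ø] — 2 in total.

2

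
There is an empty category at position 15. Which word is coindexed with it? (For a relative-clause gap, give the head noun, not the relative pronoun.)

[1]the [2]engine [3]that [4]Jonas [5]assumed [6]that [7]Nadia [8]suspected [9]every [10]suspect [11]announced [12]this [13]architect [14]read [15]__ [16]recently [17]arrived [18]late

The gap at 15 is the object of "read", inside a relative clause.
The relative pronoun is "that" (word 3); it is bound by the head noun immediately before it.
Its filler is the head noun "engine", at word 2.

2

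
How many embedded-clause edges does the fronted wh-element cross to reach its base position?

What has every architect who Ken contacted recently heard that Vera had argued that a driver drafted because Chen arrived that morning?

2

"what" is extracted from the object of "drafted".
Boundaries crossed, outermost first: [that], [that] — 2 in total.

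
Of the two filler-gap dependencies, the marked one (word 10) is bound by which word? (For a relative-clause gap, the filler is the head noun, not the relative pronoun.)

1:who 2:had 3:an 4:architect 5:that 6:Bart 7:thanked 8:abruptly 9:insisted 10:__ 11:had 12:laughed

The marked gap is the subject of "laughed".
Its filler is the fronted wh-phrase "who", at word 1.
(The other dependency links word 4 to a gap after word 7.)

1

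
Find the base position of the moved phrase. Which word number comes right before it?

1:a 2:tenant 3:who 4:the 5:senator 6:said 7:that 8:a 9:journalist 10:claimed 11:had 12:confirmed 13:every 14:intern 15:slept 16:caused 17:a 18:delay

The displaced element is "a tenant" (word 2).
It is linked across 2 clause boundaries (that → Ø).
It functions as the subject of "confirmed", so the gap sits immediately after word 10 ("claimed").
Base order: The senator said that a journalist claimed that a tenant had confirmed every intern slept.

10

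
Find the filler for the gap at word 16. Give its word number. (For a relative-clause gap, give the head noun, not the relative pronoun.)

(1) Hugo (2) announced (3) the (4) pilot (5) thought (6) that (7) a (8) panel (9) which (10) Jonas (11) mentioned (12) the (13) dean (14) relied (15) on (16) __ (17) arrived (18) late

8

The gap at 16 is the prepositional object of "relied", inside a relative clause.
The relative pronoun is "which" (word 9); it is bound by the head noun immediately before it.
Its filler is the head noun "panel", at word 8.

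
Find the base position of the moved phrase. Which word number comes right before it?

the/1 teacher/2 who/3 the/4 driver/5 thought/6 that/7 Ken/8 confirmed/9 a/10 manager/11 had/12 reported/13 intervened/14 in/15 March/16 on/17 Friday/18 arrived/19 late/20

13

The displaced element is "the teacher" (word 2).
It is linked across 3 clause boundaries (that → Ø → Ø).
It functions as the subject of "intervened", so the gap sits immediately after word 13 ("reported").
Base order: The driver thought that Ken confirmed a manager had reported the teacher intervened in March on Friday.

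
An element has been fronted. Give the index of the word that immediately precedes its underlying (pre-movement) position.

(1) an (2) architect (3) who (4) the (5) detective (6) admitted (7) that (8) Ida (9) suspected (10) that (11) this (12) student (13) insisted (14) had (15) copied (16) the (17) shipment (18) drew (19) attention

The displaced element is "an architect" (word 2).
It is linked across 3 clause boundaries (that → that → Ø).
It functions as the subject of "copied", so the gap sits immediately after word 13 ("insisted").
Base order: The detective admitted that Ida suspected that this student insisted an architect had copied the shipment.

13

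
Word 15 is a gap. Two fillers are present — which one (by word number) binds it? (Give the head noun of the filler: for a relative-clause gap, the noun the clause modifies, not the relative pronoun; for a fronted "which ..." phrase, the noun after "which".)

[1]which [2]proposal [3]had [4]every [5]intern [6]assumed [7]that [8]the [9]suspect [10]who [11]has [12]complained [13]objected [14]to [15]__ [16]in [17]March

2

The marked gap is the object of the preposition "to" of "objected".
Its filler is the fronted wh-phrase "which proposal", at word 2.
(The other dependency links word 9 to a gap after word 10.)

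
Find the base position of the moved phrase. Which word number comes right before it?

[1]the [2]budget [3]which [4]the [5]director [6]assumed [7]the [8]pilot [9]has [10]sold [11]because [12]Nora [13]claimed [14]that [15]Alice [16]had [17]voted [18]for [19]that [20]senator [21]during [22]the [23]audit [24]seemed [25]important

The displaced element is "the budget" (word 2).
It is linked across 1 clause boundary (Ø).
It functions as the direct object of "sold", so the gap sits immediately after word 10 ("sold").
Base order: The director assumed the pilot has sold the budget because Nora claimed that Alice had voted for that senator during the audit.

10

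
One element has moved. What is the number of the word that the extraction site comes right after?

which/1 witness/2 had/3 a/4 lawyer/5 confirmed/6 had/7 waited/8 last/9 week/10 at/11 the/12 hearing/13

6

The displaced element is "which witness" (word 2).
It is linked across 1 clause boundary (Ø).
It functions as the subject of "waited", so the gap sits immediately after word 6 ("confirmed").
Base order: A lawyer had confirmed that which witness had waited last week at the hearing.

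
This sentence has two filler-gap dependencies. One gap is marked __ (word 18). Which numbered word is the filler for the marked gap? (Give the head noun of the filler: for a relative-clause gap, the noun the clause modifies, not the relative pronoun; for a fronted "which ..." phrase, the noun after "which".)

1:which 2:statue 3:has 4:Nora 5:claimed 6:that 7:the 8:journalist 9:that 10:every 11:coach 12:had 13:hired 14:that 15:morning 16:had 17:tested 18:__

The marked gap is the direct object of "tested".
Its filler is the fronted wh-phrase "which statue", at word 2.
(The other dependency links word 8 to a gap after word 13.)

2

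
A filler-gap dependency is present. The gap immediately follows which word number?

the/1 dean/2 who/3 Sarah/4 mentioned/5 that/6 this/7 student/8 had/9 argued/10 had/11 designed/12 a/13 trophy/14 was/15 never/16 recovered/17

10

The displaced element is "the dean" (word 2).
It is linked across 2 clause boundaries (that → Ø).
It functions as the subject of "designed", so the gap sits immediately after word 10 ("argued").
Base order: Sarah mentioned that this student had argued that the dean had designed a trophy.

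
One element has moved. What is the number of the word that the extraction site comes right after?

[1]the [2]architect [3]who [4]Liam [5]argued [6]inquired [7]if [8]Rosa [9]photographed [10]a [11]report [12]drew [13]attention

5

The displaced element is "the architect" (word 2).
It is linked across 1 clause boundary (Ø).
It functions as the subject of "inquired", so the gap sits immediately after word 5 ("argued").
Base order: Liam argued that the architect inquired if Rosa photographed a report.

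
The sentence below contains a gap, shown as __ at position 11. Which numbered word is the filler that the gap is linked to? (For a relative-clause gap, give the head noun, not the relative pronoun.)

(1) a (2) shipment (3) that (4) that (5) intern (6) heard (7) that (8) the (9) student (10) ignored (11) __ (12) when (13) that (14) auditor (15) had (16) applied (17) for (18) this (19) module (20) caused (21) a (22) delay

The gap at 11 is the object of "ignored", inside a relative clause.
The relative pronoun is "that" (word 3); it is bound by the head noun immediately before it.
Its filler is the head noun "shipment", at word 2.

2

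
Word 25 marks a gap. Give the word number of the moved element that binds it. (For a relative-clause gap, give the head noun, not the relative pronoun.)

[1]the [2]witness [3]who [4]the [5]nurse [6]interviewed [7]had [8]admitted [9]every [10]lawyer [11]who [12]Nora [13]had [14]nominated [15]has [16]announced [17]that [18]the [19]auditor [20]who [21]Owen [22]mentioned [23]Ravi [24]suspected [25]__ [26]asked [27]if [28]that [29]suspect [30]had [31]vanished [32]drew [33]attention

19

The gap at 25 is the subject of "asked", inside a relative clause.
The relative pronoun is "who" (word 20); it is bound by the head noun immediately before it.
Its filler is the head noun "auditor", at word 19.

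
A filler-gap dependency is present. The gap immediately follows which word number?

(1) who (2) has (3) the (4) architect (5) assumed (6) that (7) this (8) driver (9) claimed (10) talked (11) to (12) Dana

9

The displaced element is "who" (word 1).
It is linked across 2 clause boundaries (that → Ø).
It functions as the subject of "talked", so the gap sits immediately after word 9 ("claimed").
Base order: The architect has assumed that this driver claimed who talked to Dana.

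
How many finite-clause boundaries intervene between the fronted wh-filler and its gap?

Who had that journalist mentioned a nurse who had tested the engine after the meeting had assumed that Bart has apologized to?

"who" is extracted from the PP object of "apologized".
Boundaries crossed, outermost first: [Ø], [that] — 2 in total.

2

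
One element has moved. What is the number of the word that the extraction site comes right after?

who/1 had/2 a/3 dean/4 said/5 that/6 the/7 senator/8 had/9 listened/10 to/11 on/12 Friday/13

The displaced element is "who" (word 1).
It is linked across 1 clause boundary (that).
It functions as the object of the preposition "to" of "listened", so the gap sits immediately after word 11 ("to").
Base order: A dean had said that the senator had listened to who on Friday.

11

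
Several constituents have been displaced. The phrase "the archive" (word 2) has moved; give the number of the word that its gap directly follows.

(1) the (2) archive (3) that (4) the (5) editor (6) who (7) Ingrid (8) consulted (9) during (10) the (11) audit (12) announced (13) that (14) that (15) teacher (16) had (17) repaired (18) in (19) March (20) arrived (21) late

17

The displaced element is "the archive" (word 2).
It is linked across 1 clause boundary (that).
It functions as the direct object of "repaired", so the gap sits immediately after word 17 ("repaired").
Base order: The editor who Ingrid consulted during the audit announced that that teacher had repaired the archive in March.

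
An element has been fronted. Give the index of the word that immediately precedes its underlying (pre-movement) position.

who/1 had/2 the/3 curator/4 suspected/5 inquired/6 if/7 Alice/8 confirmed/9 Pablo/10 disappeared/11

The displaced element is "who" (word 1).
It is linked across 1 clause boundary (Ø).
It functions as the subject of "inquired", so the gap sits immediately after word 5 ("suspected").
Base order: The curator had suspected that who inquired if Alice confirmed Pablo disappeared.

5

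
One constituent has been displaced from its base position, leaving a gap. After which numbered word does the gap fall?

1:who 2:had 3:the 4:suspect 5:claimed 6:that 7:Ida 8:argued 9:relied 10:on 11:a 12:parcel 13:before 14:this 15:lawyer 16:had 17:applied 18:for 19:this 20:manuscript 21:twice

The displaced element is "who" (word 1).
It is linked across 2 clause boundaries (that → Ø).
It functions as the subject of "relied", so the gap sits immediately after word 8 ("argued").
Base order: The suspect had claimed that Ida argued who relied on a parcel before this lawyer had applied for this manuscript twice.

8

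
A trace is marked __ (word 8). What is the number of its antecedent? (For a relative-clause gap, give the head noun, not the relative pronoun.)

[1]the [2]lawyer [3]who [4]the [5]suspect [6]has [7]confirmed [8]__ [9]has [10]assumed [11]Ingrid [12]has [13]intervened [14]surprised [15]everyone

The gap at 8 is the subject of "assumed", inside a relative clause.
The relative pronoun is "who" (word 3); it is bound by the head noun immediately before it.
Its filler is the head noun "lawyer", at word 2.

2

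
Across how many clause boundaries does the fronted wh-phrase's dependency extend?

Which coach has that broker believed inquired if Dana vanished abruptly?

"which coach" is extracted from the subject of "inquired".
Boundaries crossed, outermost first: [Ø] — 1 in total.

1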